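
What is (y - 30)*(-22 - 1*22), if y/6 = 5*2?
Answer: -1320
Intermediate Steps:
y = 60 (y = 6*(5*2) = 6*10 = 60)
(y - 30)*(-22 - 1*22) = (60 - 30)*(-22 - 1*22) = 30*(-22 - 22) = 30*(-44) = -1320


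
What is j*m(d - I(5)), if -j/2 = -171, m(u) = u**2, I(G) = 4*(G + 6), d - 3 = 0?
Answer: 574902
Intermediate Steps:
d = 3 (d = 3 + 0 = 3)
I(G) = 24 + 4*G (I(G) = 4*(6 + G) = 24 + 4*G)
j = 342 (j = -2*(-171) = 342)
j*m(d - I(5)) = 342*(3 - (24 + 4*5))**2 = 342*(3 - (24 + 20))**2 = 342*(3 - 1*44)**2 = 342*(3 - 44)**2 = 342*(-41)**2 = 342*1681 = 574902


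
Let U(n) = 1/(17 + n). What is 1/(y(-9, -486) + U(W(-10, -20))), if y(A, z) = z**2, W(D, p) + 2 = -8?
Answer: 7/1653373 ≈ 4.2338e-6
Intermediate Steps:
W(D, p) = -10 (W(D, p) = -2 - 8 = -10)
1/(y(-9, -486) + U(W(-10, -20))) = 1/((-486)**2 + 1/(17 - 10)) = 1/(236196 + 1/7) = 1/(1653373/7) = 7/1653373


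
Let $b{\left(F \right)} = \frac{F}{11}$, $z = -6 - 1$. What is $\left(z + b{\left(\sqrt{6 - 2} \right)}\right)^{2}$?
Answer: $\frac{5625}{121} \approx 46.488$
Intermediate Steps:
$z = -7$ ($z = -6 - 1 = -7$)
$b{\left(F \right)} = \frac{F}{11}$ ($b{\left(F \right)} = F \frac{1}{11} = \frac{F}{11}$)
$\left(z + b{\left(\sqrt{6 - 2} \right)}\right)^{2} = \left(-7 + \frac{\sqrt{6 - 2}}{11}\right)^{2} = \left(-7 + \frac{\sqrt{4}}{11}\right)^{2} = \left(-7 + \frac{1}{11} \cdot 2\right)^{2} = \left(-7 + \frac{2}{11}\right)^{2} = \left(- \frac{75}{11}\right)^{2} = \frac{5625}{121}$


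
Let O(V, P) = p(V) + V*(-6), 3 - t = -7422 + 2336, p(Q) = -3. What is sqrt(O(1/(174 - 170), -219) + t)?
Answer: sqrt(20338)/2 ≈ 71.306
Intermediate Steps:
t = 5089 (t = 3 - (-7422 + 2336) = 3 - 1*(-5086) = 3 + 5086 = 5089)
O(V, P) = -3 - 6*V (O(V, P) = -3 + V*(-6) = -3 - 6*V)
sqrt(O(1/(174 - 170), -219) + t) = sqrt((-3 - 6/(174 - 170)) + 5089) = sqrt((-3 - 6/4) + 5089) = sqrt((-3 - 6*1/4) + 5089) = sqrt((-3 - 3/2) + 5089) = sqrt(-9/2 + 5089) = sqrt(10169/2) = sqrt(20338)/2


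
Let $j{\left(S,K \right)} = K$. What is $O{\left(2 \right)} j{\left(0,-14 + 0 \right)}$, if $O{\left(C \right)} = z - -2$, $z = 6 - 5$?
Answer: $-42$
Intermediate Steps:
$z = 1$ ($z = 6 - 5 = 1$)
$O{\left(C \right)} = 3$ ($O{\left(C \right)} = 1 - -2 = 1 + 2 = 3$)
$O{\left(2 \right)} j{\left(0,-14 + 0 \right)} = 3 \left(-14 + 0\right) = 3 \left(-14\right) = -42$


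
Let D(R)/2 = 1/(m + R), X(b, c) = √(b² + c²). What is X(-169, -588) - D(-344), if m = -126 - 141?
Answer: 2/611 + √374305 ≈ 611.81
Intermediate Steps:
m = -267
D(R) = 2/(-267 + R)
X(-169, -588) - D(-344) = √((-169)² + (-588)²) - 2/(-267 - 344) = √(28561 + 345744) - 2/(-611) = √374305 - 2*(-1)/611 = √374305 - 1*(-2/611) = √374305 + 2/611 = 2/611 + √374305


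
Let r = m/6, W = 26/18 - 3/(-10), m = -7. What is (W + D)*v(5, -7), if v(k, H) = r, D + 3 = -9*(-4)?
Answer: -21889/540 ≈ -40.535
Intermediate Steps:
W = 157/90 (W = 26*(1/18) - 3*(-⅒) = 13/9 + 3/10 = 157/90 ≈ 1.7444)
r = -7/6 ≈ -1.1667
D = 33 (D = -3 - 9*(-4) = -3 - 3*(-12) = -3 + 36 = 33)
v(k, H) = -7/6
(W + D)*v(5, -7) = (157/90 + 33)*(-7/6) = (3127/90)*(-7/6) = -21889/540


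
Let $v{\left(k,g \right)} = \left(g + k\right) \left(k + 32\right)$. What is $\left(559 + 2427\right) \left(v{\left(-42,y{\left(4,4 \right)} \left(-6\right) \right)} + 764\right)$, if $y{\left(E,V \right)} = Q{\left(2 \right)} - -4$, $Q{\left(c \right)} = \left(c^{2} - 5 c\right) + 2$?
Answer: $3535424$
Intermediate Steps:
$Q{\left(c \right)} = 2 + c^{2} - 5 c$
$y{\left(E,V \right)} = 0$ ($y{\left(E,V \right)} = \left(2 + 2^{2} - 10\right) - -4 = \left(2 + 4 - 10\right) + 4 = -4 + 4 = 0$)
$v{\left(k,g \right)} = \left(32 + k\right) \left(g + k\right)$ ($v{\left(k,g \right)} = \left(g + k\right) \left(32 + k\right) = \left(32 + k\right) \left(g + k\right)$)
$\left(559 + 2427\right) \left(v{\left(-42,y{\left(4,4 \right)} \left(-6\right) \right)} + 764\right) = \left(559 + 2427\right) \left(\left(\left(-42\right)^{2} + 32 \cdot 0 \left(-6\right) + 32 \left(-42\right) + 0 \left(-6\right) \left(-42\right)\right) + 764\right) = 2986 \left(\left(1764 + 32 \cdot 0 - 1344 + 0 \left(-42\right)\right) + 764\right) = 2986 \left(\left(1764 + 0 - 1344 + 0\right) + 764\right) = 2986 \left(420 + 764\right) = 2986 \cdot 1184 = 3535424$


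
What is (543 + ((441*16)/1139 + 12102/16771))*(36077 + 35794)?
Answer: 754975971554391/19102169 ≈ 3.9523e+7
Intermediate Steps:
(543 + ((441*16)/1139 + 12102/16771))*(36077 + 35794) = (543 + (7056*(1/1139) + 12102*(1/16771)))*71871 = (543 + (7056/1139 + 12102/16771))*71871 = (543 + 132120354/19102169)*71871 = (10504598121/19102169)*71871 = 754975971554391/19102169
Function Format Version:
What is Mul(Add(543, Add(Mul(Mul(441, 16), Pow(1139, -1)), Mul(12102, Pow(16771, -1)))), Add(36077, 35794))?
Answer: Rational(754975971554391, 19102169) ≈ 3.9523e+7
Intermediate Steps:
Mul(Add(543, Add(Mul(Mul(441, 16), Pow(1139, -1)), Mul(12102, Pow(16771, -1)))), Add(36077, 35794)) = Mul(Add(543, Add(Mul(7056, Rational(1, 1139)), Mul(12102, Rational(1, 16771)))), 71871) = Mul(Add(543, Add(Rational(7056, 1139), Rational(12102, 16771))), 71871) = Mul(Add(543, Rational(132120354, 19102169)), 71871) = Mul(Rational(10504598121, 19102169), 71871) = Rational(754975971554391, 19102169)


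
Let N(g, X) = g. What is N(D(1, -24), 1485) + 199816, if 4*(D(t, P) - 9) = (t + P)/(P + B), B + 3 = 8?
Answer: 15186723/76 ≈ 1.9983e+5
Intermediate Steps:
B = 5 (B = -3 + 8 = 5)
D(t, P) = 9 + (P + t)/(4*(5 + P)) (D(t, P) = 9 + ((t + P)/(P + 5))/4 = 9 + ((P + t)/(5 + P))/4 = 9 + (P + t)/(4*(5 + P)))
N(D(1, -24), 1485) + 199816 = (180 + 1 + 37*(-24))/(4*(5 - 24)) + 199816 = (¼)*(180 + 1 - 888)/(-19) + 199816 = (¼)*(-1/19)*(-707) + 199816 = 707/76 + 199816 = 15186723/76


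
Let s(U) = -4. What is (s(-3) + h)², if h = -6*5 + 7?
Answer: 729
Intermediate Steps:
h = -23 (h = -30 + 7 = -23)
(s(-3) + h)² = (-4 - 23)² = (-27)² = 729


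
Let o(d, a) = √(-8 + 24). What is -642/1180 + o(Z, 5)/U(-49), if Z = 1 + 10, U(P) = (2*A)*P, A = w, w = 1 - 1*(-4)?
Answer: -3193/5782 ≈ -0.55223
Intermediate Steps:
w = 5 (w = 1 + 4 = 5)
A = 5
U(P) = 10*P (U(P) = (2*5)*P = 10*P)
Z = 11
o(d, a) = 4 (o(d, a) = √16 = 4)
-642/1180 + o(Z, 5)/U(-49) = -642/1180 + 4/((10*(-49))) = -642*1/1180 + 4/(-490) = -321/590 + 4*(-1/490) = -321/590 - 2/245 = -3193/5782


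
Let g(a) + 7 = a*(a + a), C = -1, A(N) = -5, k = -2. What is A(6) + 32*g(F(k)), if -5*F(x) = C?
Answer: -5661/25 ≈ -226.44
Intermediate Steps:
F(x) = ⅕ (F(x) = -⅕*(-1) = ⅕)
g(a) = -7 + 2*a² (g(a) = -7 + a*(a + a) = -7 + a*(2*a) = -7 + 2*a²)
A(6) + 32*g(F(k)) = -5 + 32*(-7 + 2*(⅕)²) = -5 + 32*(-7 + 2*(1/25)) = -5 + 32*(-7 + 2/25) = -5 + 32*(-173/25) = -5 - 5536/25 = -5661/25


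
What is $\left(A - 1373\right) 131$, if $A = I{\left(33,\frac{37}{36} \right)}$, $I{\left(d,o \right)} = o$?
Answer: $- \frac{6470221}{36} \approx -1.7973 \cdot 10^{5}$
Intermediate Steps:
$A = \frac{37}{36} \approx 1.0278$
$\left(A - 1373\right) 131 = \left(\frac{37}{36} - 1373\right) 131 = \left(- \frac{49391}{36}\right) 131 = - \frac{6470221}{36}$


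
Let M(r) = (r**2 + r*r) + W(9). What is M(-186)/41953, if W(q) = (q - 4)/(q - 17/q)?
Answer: 4428333/2684992 ≈ 1.6493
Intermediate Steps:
W(q) = (-4 + q)/(q - 17/q)
M(r) = 45/64 + 2*r**2 (M(r) = (r**2 + r*r) + 9*(-4 + 9)/(-17 + 9**2) = (r**2 + r**2) + 9*5/(-17 + 81) = 2*r**2 + 9*5/64 = 2*r**2 + 9*(1/64)*5 = 2*r**2 + 45/64 = 45/64 + 2*r**2)
M(-186)/41953 = (45/64 + 2*(-186)**2)/41953 = (45/64 + 2*34596)*(1/41953) = (45/64 + 69192)*(1/41953) = (4428333/64)*(1/41953) = 4428333/2684992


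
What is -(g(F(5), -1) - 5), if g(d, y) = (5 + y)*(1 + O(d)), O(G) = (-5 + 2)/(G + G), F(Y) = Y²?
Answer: 31/25 ≈ 1.2400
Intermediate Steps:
O(G) = -3/(2*G) (O(G) = -3*1/(2*G) = -3/(2*G))
g(d, y) = (1 - 3/(2*d))*(5 + y) (g(d, y) = (5 + y)*(1 - 3/(2*d)) = (1 - 3/(2*d))*(5 + y))
-(g(F(5), -1) - 5) = -((-15 - 3*(-1) + 2*5²*(5 - 1))/(2*(5²)) - 5) = -((½)*(-15 + 3 + 2*25*4)/25 - 5) = -((½)*(1/25)*(-15 + 3 + 200) - 5) = -((½)*(1/25)*188 - 5) = -(94/25 - 5) = -1*(-31/25) = 31/25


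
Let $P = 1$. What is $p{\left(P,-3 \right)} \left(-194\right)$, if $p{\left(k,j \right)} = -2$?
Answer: $388$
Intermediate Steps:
$p{\left(P,-3 \right)} \left(-194\right) = \left(-2\right) \left(-194\right) = 388$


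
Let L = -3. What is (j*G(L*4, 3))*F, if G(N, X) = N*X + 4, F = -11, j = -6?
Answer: -2112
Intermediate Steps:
G(N, X) = 4 + N*X
(j*G(L*4, 3))*F = -6*(4 - 3*4*3)*(-11) = -6*(4 - 12*3)*(-11) = -6*(4 - 36)*(-11) = -6*(-32)*(-11) = 192*(-11) = -2112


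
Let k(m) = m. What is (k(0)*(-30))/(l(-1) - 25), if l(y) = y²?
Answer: 0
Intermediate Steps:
(k(0)*(-30))/(l(-1) - 25) = (0*(-30))/((-1)² - 25) = 0/(1 - 25) = 0/(-24) = 0*(-1/24) = 0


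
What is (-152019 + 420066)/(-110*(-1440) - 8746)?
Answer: 268047/149654 ≈ 1.7911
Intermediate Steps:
(-152019 + 420066)/(-110*(-1440) - 8746) = 268047/(158400 - 8746) = 268047/149654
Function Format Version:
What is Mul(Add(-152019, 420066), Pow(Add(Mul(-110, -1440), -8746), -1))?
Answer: Rational(268047, 149654) ≈ 1.7911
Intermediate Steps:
Mul(Add(-152019, 420066), Pow(Add(Mul(-110, -1440), -8746), -1)) = Mul(268047, Pow(Add(158400, -8746), -1)) = Mul(268047, Pow(149654, -1)) = Mul(268047, Rational(1, 149654)) = Rational(268047, 149654)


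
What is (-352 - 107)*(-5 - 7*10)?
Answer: 34425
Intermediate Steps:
(-352 - 107)*(-5 - 7*10) = -459*(-5 - 70) = -459*(-75) = 34425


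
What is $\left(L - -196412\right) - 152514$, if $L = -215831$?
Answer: $-171933$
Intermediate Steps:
$\left(L - -196412\right) - 152514 = \left(-215831 - -196412\right) - 152514 = \left(-215831 + 196412\right) - 152514 = -19419 - 152514 = -171933$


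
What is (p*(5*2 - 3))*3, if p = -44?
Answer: -924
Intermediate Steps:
(p*(5*2 - 3))*3 = -44*(5*2 - 3)*3 = -44*(10 - 3)*3 = -44*7*3 = -308*3 = -924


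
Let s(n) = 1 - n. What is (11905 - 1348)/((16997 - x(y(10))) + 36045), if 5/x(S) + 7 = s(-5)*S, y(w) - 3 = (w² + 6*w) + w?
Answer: 640251/3216841 ≈ 0.19903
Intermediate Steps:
y(w) = 3 + w² + 7*w (y(w) = 3 + ((w² + 6*w) + w) = 3 + (w² + 7*w) = 3 + w² + 7*w)
x(S) = 5/(-7 + 6*S) (x(S) = 5/(-7 + (1 - 1*(-5))*S) = 5/(-7 + (1 + 5)*S) = 5/(-7 + 6*S))
(11905 - 1348)/((16997 - x(y(10))) + 36045) = (11905 - 1348)/((16997 - 5/(-7 + 6*(3 + 10² + 7*10))) + 36045) = 10557/((16997 - 5/(-7 + 6*(3 + 100 + 70))) + 36045) = 10557/((16997 - 5/(-7 + 6*173)) + 36045) = 10557/((16997 - 5/(-7 + 1038)) + 36045) = 10557/((16997 - 5/1031) + 36045) = 10557/(17523902/1031 + 36045) = 10557/(54686297/1031) = 10557*(1031/54686297) = 640251/3216841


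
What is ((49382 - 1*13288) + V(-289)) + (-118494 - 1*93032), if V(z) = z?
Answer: -175721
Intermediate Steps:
((49382 - 1*13288) + V(-289)) + (-118494 - 1*93032) = ((49382 - 1*13288) - 289) + (-118494 - 1*93032) = ((49382 - 13288) - 289) + (-118494 - 93032) = (36094 - 289) - 211526 = 35805 - 211526 = -175721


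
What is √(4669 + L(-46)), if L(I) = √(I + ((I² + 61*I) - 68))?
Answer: √(4669 + 2*I*√201) ≈ 68.33 + 0.2075*I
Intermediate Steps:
L(I) = √(-68 + I² + 62*I) (L(I) = √(I + (-68 + I² + 61*I)) = √(-68 + I² + 62*I))
√(4669 + L(-46)) = √(4669 + √(-68 + (-46)² + 62*(-46))) = √(4669 + √(-68 + 2116 - 2852)) = √(4669 + √(-804)) = √(4669 + 2*I*√201)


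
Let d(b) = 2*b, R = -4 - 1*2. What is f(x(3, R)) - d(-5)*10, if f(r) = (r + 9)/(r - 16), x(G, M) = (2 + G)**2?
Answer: 934/9 ≈ 103.78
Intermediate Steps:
R = -6 (R = -4 - 2 = -6)
f(r) = (9 + r)/(-16 + r)
f(x(3, R)) - d(-5)*10 = (9 + (2 + 3)**2)/(-16 + (2 + 3)**2) - 2*(-5)*10 = (9 + 5**2)/(-16 + 5**2) - (-10)*10 = (9 + 25)/(-16 + 25) - 1*(-100) = 34/9 + 100 = 934/9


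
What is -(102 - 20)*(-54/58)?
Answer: 2214/29 ≈ 76.345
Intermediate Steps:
-(102 - 20)*(-54/58) = -82*(-54*1/58) = -82*(-27)/29 = -1*(-2214/29) = 2214/29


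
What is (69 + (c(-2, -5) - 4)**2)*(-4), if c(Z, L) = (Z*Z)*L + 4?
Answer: -1876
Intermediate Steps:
c(Z, L) = 4 + L*Z**2 (c(Z, L) = Z**2*L + 4 = L*Z**2 + 4 = 4 + L*Z**2)
(69 + (c(-2, -5) - 4)**2)*(-4) = (69 + ((4 - 5*(-2)**2) - 4)**2)*(-4) = (69 + ((4 - 5*4) - 4)**2)*(-4) = (69 + ((4 - 20) - 4)**2)*(-4) = (69 + (-16 - 4)**2)*(-4) = (69 + (-20)**2)*(-4) = (69 + 400)*(-4) = 469*(-4) = -1876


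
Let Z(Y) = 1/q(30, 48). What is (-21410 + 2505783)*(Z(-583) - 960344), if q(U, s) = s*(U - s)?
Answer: -2061376739009941/864 ≈ -2.3859e+12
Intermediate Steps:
Z(Y) = -1/864 (Z(Y) = 1/(48*(30 - 1*48)) = 1/(48*(30 - 48)) = 1/(48*(-18)) = 1/(-864) = -1/864)
(-21410 + 2505783)*(Z(-583) - 960344) = (-21410 + 2505783)*(-1/864 - 960344) = 2484373*(-829737217/864) = -2061376739009941/864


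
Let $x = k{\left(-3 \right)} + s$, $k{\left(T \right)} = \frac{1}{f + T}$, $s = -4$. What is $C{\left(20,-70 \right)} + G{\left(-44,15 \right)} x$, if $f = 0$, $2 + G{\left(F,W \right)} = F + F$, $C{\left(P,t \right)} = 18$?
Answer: $408$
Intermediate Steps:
$G{\left(F,W \right)} = -2 + 2 F$ ($G{\left(F,W \right)} = -2 + \left(F + F\right) = -2 + 2 F$)
$k{\left(T \right)} = \frac{1}{T}$ ($k{\left(T \right)} = \frac{1}{0 + T} = \frac{1}{T}$)
$x = - \frac{13}{3}$ ($x = \frac{1}{-3} - 4 = - \frac{1}{3} - 4 = - \frac{13}{3} \approx -4.3333$)
$C{\left(20,-70 \right)} + G{\left(-44,15 \right)} x = 18 + \left(-2 + 2 \left(-44\right)\right) \left(- \frac{13}{3}\right) = 18 + \left(-2 - 88\right) \left(- \frac{13}{3}\right) = 18 - -390 = 18 + 390 = 408$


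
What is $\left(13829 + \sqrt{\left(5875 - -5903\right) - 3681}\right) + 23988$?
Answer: $37817 + \sqrt{8097} \approx 37907.0$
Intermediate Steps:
$\left(13829 + \sqrt{\left(5875 - -5903\right) - 3681}\right) + 23988 = \left(13829 + \sqrt{\left(5875 + 5903\right) - 3681}\right) + 23988 = \left(13829 + \sqrt{11778 - 3681}\right) + 23988 = \left(13829 + \sqrt{8097}\right) + 23988 = 37817 + \sqrt{8097}$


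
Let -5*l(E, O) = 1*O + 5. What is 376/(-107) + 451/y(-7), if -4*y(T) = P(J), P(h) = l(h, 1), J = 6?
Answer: 481442/321 ≈ 1499.8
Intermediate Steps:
l(E, O) = -1 - O/5 (l(E, O) = -(1*O + 5)/5 = -(O + 5)/5 = -(5 + O)/5 = -1 - O/5)
P(h) = -6/5 (P(h) = -1 - 1/5*1 = -1 - 1/5 = -6/5)
y(T) = 3/10 (y(T) = -1/4*(-6/5) = 3/10)
376/(-107) + 451/y(-7) = 376/(-107) + 451/(3/10) = 376*(-1/107) + 451*(10/3) = -376/107 + 4510/3 = 481442/321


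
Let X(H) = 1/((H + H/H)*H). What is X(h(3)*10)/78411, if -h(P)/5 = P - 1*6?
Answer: 1/1776009150 ≈ 5.6306e-10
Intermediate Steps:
h(P) = 30 - 5*P (h(P) = -5*(P - 1*6) = -5*(P - 6) = -5*(-6 + P) = 30 - 5*P)
X(H) = 1/(H*(1 + H)) (X(H) = 1/((H + 1)*H) = 1/((1 + H)*H) = 1/(H*(1 + H)))
X(h(3)*10)/78411 = (1/((((30 - 5*3)*10))*(1 + (30 - 5*3)*10)))/78411 = (1/((((30 - 15)*10))*(1 + (30 - 15)*10)))*(1/78411) = (1/(((15*10))*(1 + 15*10)))*(1/78411) = (1/(150*(1 + 150)))*(1/78411) = ((1/150)/151)*(1/78411) = ((1/150)*(1/151))*(1/78411) = (1/22650)*(1/78411) = 1/1776009150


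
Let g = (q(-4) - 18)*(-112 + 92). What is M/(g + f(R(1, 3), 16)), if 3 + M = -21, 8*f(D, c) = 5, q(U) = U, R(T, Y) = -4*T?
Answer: -64/1175 ≈ -0.054468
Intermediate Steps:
f(D, c) = 5/8 (f(D, c) = (⅛)*5 = 5/8)
M = -24 (M = -3 - 21 = -24)
g = 440 (g = (-4 - 18)*(-112 + 92) = -22*(-20) = 440)
M/(g + f(R(1, 3), 16)) = -24/(440 + 5/8) = -24/3525/8 = -24*8/3525 = -64/1175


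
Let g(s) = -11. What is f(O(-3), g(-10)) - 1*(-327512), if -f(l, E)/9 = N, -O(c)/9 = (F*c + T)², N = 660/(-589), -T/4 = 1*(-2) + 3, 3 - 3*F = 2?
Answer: 192910508/589 ≈ 3.2752e+5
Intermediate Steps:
F = ⅓ (F = 1 - ⅓*2 = 1 - ⅔ = ⅓ ≈ 0.33333)
T = -4 (T = -4*(1*(-2) + 3) = -4*(-2 + 3) = -4*1 = -4)
N = -660/589 (N = 660*(-1/589) = -660/589 ≈ -1.1205)
O(c) = -9*(-4 + c/3)² (O(c) = -9*(c/3 - 4)² = -9*(-4 + c/3)²)
f(l, E) = 5940/589 (f(l, E) = -9*(-660/589) = 5940/589)
f(O(-3), g(-10)) - 1*(-327512) = 5940/589 - 1*(-327512) = 5940/589 + 327512 = 192910508/589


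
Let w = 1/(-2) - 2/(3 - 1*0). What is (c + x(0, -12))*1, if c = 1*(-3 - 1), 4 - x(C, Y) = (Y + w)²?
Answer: -6241/36 ≈ -173.36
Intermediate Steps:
w = -7/6 (w = 1*(-½) - 2/(3 + 0) = -½ - 2/3 = -½ - 2*⅓ = -½ - ⅔ = -7/6 ≈ -1.1667)
x(C, Y) = 4 - (-7/6 + Y)² (x(C, Y) = 4 - (Y - 7/6)² = 4 - (-7/6 + Y)²)
c = -4 (c = 1*(-4) = -4)
(c + x(0, -12))*1 = (-4 + (4 - (-7 + 6*(-12))²/36))*1 = (-4 + (4 - (-7 - 72)²/36))*1 = (-4 + (4 - 1/36*(-79)²))*1 = (-4 + (4 - 1/36*6241))*1 = (-4 + (4 - 6241/36))*1 = (-4 - 6097/36)*1 = -6241/36*1 = -6241/36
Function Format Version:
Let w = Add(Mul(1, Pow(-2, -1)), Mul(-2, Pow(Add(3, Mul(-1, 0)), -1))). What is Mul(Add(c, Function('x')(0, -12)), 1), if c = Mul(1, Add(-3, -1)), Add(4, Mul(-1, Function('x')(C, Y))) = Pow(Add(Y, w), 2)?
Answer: Rational(-6241, 36) ≈ -173.36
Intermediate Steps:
w = Rational(-7, 6) (w = Add(Mul(1, Rational(-1, 2)), Mul(-2, Pow(Add(3, 0), -1))) = Add(Rational(-1, 2), Mul(-2, Pow(3, -1))) = Add(Rational(-1, 2), Mul(-2, Rational(1, 3))) = Add(Rational(-1, 2), Rational(-2, 3)) = Rational(-7, 6) ≈ -1.1667)
Function('x')(C, Y) = Add(4, Mul(-1, Pow(Add(Rational(-7, 6), Y), 2))) (Function('x')(C, Y) = Add(4, Mul(-1, Pow(Add(Y, Rational(-7, 6)), 2))) = Add(4, Mul(-1, Pow(Add(Rational(-7, 6), Y), 2))))
c = -4 (c = Mul(1, -4) = -4)
Mul(Add(c, Function('x')(0, -12)), 1) = Mul(Add(-4, Add(4, Mul(Rational(-1, 36), Pow(Add(-7, Mul(6, -12)), 2)))), 1) = Mul(Add(-4, Add(4, Mul(Rational(-1, 36), Pow(Add(-7, -72), 2)))), 1) = Mul(Add(-4, Add(4, Mul(Rational(-1, 36), Pow(-79, 2)))), 1) = Mul(Add(-4, Add(4, Mul(Rational(-1, 36), 6241))), 1) = Mul(Add(-4, Add(4, Rational(-6241, 36))), 1) = Mul(Add(-4, Rational(-6097, 36)), 1) = Mul(Rational(-6241, 36), 1) = Rational(-6241, 36)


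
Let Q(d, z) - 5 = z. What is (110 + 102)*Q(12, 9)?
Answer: 2968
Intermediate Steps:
Q(d, z) = 5 + z
(110 + 102)*Q(12, 9) = (110 + 102)*(5 + 9) = 212*14 = 2968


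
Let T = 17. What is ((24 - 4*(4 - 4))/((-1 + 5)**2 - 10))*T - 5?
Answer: 63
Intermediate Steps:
((24 - 4*(4 - 4))/((-1 + 5)**2 - 10))*T - 5 = ((24 - 4*(4 - 4))/((-1 + 5)**2 - 10))*17 - 5 = ((24 - 4*0)/(4**2 - 10))*17 - 5 = ((24 + 0)/(16 - 10))*17 - 5 = (24/6)*17 - 5 = (24*(1/6))*17 - 5 = 4*17 - 5 = 68 - 5 = 63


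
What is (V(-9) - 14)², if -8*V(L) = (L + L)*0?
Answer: 196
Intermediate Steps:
V(L) = 0 (V(L) = -(L + L)*0/8 = -2*L*0/8 = -⅛*0 = 0)
(V(-9) - 14)² = (0 - 14)² = (-14)² = 196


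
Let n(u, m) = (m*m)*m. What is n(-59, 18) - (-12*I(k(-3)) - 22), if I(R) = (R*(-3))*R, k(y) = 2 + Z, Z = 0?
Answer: 5710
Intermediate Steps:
k(y) = 2 (k(y) = 2 + 0 = 2)
I(R) = -3*R² (I(R) = (-3*R)*R = -3*R²)
n(u, m) = m³ (n(u, m) = m²*m = m³)
n(-59, 18) - (-12*I(k(-3)) - 22) = 18³ - (-(-36)*2² - 22) = 5832 - (-(-36)*4 - 22) = 5832 - (-12*(-12) - 22) = 5832 - (144 - 22) = 5832 - 1*122 = 5832 - 122 = 5710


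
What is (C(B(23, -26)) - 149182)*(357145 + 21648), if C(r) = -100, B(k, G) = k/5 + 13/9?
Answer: -56546976626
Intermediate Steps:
B(k, G) = 13/9 + k/5 (B(k, G) = k*(⅕) + 13*(⅑) = k/5 + 13/9 = 13/9 + k/5)
(C(B(23, -26)) - 149182)*(357145 + 21648) = (-100 - 149182)*(357145 + 21648) = -149282*378793 = -56546976626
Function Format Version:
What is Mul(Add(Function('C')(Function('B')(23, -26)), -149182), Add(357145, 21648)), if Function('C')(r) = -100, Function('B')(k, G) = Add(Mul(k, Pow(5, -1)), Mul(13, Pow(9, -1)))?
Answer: -56546976626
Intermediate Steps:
Function('B')(k, G) = Add(Rational(13, 9), Mul(Rational(1, 5), k)) (Function('B')(k, G) = Add(Mul(k, Rational(1, 5)), Mul(13, Rational(1, 9))) = Add(Mul(Rational(1, 5), k), Rational(13, 9)) = Add(Rational(13, 9), Mul(Rational(1, 5), k)))
Mul(Add(Function('C')(Function('B')(23, -26)), -149182), Add(357145, 21648)) = Mul(Add(-100, -149182), Add(357145, 21648)) = Mul(-149282, 378793) = -56546976626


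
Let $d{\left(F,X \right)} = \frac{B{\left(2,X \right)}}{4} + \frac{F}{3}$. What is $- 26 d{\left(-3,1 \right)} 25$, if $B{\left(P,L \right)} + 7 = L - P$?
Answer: $1950$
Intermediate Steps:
$B{\left(P,L \right)} = -7 + L - P$ ($B{\left(P,L \right)} = -7 + \left(L - P\right) = -7 + L - P$)
$d{\left(F,X \right)} = - \frac{9}{4} + \frac{F}{3} + \frac{X}{4}$ ($d{\left(F,X \right)} = \frac{-7 + X - 2}{4} + \frac{F}{3} = \left(-7 + X - 2\right) \frac{1}{4} + F \frac{1}{3} = \left(-9 + X\right) \frac{1}{4} + \frac{F}{3} = \left(- \frac{9}{4} + \frac{X}{4}\right) + \frac{F}{3} = - \frac{9}{4} + \frac{F}{3} + \frac{X}{4}$)
$- 26 d{\left(-3,1 \right)} 25 = - 26 \left(- \frac{9}{4} + \frac{1}{3} \left(-3\right) + \frac{1}{4} \cdot 1\right) 25 = - 26 \left(- \frac{9}{4} - 1 + \frac{1}{4}\right) 25 = \left(-26\right) \left(-3\right) 25 = 78 \cdot 25 = 1950$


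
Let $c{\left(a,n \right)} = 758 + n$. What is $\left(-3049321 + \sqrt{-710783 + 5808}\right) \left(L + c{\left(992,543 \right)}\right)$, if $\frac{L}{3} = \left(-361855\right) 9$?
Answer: $29788158195664 - 48843920 i \sqrt{28199} \approx 2.9788 \cdot 10^{13} - 8.2021 \cdot 10^{9} i$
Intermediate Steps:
$L = -9770085$ ($L = 3 \left(\left(-361855\right) 9\right) = 3 \left(-3256695\right) = -9770085$)
$\left(-3049321 + \sqrt{-710783 + 5808}\right) \left(L + c{\left(992,543 \right)}\right) = \left(-3049321 + \sqrt{-710783 + 5808}\right) \left(-9770085 + \left(758 + 543\right)\right) = \left(-3049321 + \sqrt{-704975}\right) \left(-9770085 + 1301\right) = \left(-3049321 + 5 i \sqrt{28199}\right) \left(-9768784\right) = 29788158195664 - 48843920 i \sqrt{28199}$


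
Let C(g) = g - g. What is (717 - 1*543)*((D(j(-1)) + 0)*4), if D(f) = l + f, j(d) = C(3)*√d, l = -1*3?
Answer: -2088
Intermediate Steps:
l = -3
C(g) = 0
j(d) = 0 (j(d) = 0*√d = 0)
D(f) = -3 + f
(717 - 1*543)*((D(j(-1)) + 0)*4) = (717 - 1*543)*(((-3 + 0) + 0)*4) = (717 - 543)*((-3 + 0)*4) = 174*(-3*4) = 174*(-12) = -2088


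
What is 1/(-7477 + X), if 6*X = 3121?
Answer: -6/41741 ≈ -0.00014374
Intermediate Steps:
X = 3121/6 (X = (⅙)*3121 = 3121/6 ≈ 520.17)
1/(-7477 + X) = 1/(-7477 + 3121/6) = 1/(-41741/6) = -6/41741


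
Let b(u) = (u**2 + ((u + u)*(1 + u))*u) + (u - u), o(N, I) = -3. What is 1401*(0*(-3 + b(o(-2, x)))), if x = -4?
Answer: 0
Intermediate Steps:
b(u) = u**2 + 2*u**2*(1 + u) (b(u) = (u**2 + ((2*u)*(1 + u))*u) + 0 = (u**2 + (2*u*(1 + u))*u) + 0 = (u**2 + 2*u**2*(1 + u)) + 0 = u**2 + 2*u**2*(1 + u))
1401*(0*(-3 + b(o(-2, x)))) = 1401*(0*(-3 + (-3)**2*(3 + 2*(-3)))) = 1401*(0*(-3 + 9*(3 - 6))) = 1401*(0*(-3 + 9*(-3))) = 1401*(0*(-3 - 27)) = 1401*(0*(-30)) = 1401*0 = 0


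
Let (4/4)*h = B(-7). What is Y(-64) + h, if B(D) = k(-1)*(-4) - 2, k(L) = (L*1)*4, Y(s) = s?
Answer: -50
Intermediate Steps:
k(L) = 4*L (k(L) = L*4 = 4*L)
B(D) = 14 (B(D) = (4*(-1))*(-4) - 2 = -4*(-4) - 2 = 16 - 2 = 14)
h = 14
Y(-64) + h = -64 + 14 = -50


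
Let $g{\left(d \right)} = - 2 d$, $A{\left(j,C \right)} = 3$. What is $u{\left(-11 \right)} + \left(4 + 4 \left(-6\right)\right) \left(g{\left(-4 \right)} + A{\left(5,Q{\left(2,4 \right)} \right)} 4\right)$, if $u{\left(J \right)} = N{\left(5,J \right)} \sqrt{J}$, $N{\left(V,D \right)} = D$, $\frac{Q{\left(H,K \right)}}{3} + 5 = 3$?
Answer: $-400 - 11 i \sqrt{11} \approx -400.0 - 36.483 i$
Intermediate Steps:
$Q{\left(H,K \right)} = -6$ ($Q{\left(H,K \right)} = -15 + 3 \cdot 3 = -15 + 9 = -6$)
$u{\left(J \right)} = J^{\frac{3}{2}}$ ($u{\left(J \right)} = J \sqrt{J} = J^{\frac{3}{2}}$)
$u{\left(-11 \right)} + \left(4 + 4 \left(-6\right)\right) \left(g{\left(-4 \right)} + A{\left(5,Q{\left(2,4 \right)} \right)} 4\right) = \left(-11\right)^{\frac{3}{2}} + \left(4 + 4 \left(-6\right)\right) \left(\left(-2\right) \left(-4\right) + 3 \cdot 4\right) = - 11 i \sqrt{11} + \left(4 - 24\right) \left(8 + 12\right) = - 11 i \sqrt{11} - 400 = -400 - 11 i \sqrt{11}$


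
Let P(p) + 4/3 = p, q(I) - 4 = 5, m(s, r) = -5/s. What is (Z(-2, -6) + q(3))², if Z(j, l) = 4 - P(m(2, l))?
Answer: 10201/36 ≈ 283.36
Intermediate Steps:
q(I) = 9 (q(I) = 4 + 5 = 9)
P(p) = -4/3 + p
Z(j, l) = 47/6 (Z(j, l) = 4 - (-4/3 - 5/2) = 4 - 1*(-23/6) = 4 + 23/6 = 47/6)
(Z(-2, -6) + q(3))² = (47/6 + 9)² = (101/6)² = 10201/36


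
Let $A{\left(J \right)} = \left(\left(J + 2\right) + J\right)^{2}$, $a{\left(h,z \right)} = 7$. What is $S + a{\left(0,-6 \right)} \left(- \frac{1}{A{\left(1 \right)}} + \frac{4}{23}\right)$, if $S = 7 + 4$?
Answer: $\frac{4335}{368} \approx 11.78$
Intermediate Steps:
$A{\left(J \right)} = \left(2 + 2 J\right)^{2}$ ($A{\left(J \right)} = \left(\left(2 + J\right) + J\right)^{2} = \left(2 + 2 J\right)^{2}$)
$S = 11$
$S + a{\left(0,-6 \right)} \left(- \frac{1}{A{\left(1 \right)}} + \frac{4}{23}\right) = 11 + 7 \left(- \frac{1}{4 \left(1 + 1\right)^{2}} + \frac{4}{23}\right) = 11 + 7 \left(- \frac{1}{4 \cdot 2^{2}} + 4 \cdot \frac{1}{23}\right) = 11 + 7 \left(- \frac{1}{4 \cdot 4} + \frac{4}{23}\right) = 11 + 7 \left(- \frac{1}{16} + \frac{4}{23}\right) = 11 + 7 \cdot \frac{41}{368} = 11 + \frac{287}{368} = \frac{4335}{368}$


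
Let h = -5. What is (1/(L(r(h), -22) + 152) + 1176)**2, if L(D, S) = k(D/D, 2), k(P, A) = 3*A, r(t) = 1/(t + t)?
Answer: 34524984481/24964 ≈ 1.3830e+6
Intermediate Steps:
r(t) = 1/(2*t)
L(D, S) = 6 (L(D, S) = 3*2 = 6)
(1/(L(r(h), -22) + 152) + 1176)**2 = (1/(6 + 152) + 1176)**2 = (1/158 + 1176)**2 = (185809/158)**2 = 34524984481/24964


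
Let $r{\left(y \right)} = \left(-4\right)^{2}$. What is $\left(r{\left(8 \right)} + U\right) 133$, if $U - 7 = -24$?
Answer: $-133$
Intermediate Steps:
$U = -17$ ($U = 7 - 24 = -17$)
$r{\left(y \right)} = 16$
$\left(r{\left(8 \right)} + U\right) 133 = \left(16 - 17\right) 133 = \left(-1\right) 133 = -133$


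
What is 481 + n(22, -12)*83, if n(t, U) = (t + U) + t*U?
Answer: -20601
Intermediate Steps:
n(t, U) = U + t + U*t (n(t, U) = (U + t) + U*t = U + t + U*t)
481 + n(22, -12)*83 = 481 + (-12 + 22 - 12*22)*83 = 481 + (-12 + 22 - 264)*83 = 481 - 254*83 = 481 - 21082 = -20601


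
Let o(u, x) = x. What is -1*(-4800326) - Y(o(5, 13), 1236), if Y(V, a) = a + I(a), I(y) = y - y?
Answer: 4799090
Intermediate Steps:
I(y) = 0
Y(V, a) = a (Y(V, a) = a + 0 = a)
-1*(-4800326) - Y(o(5, 13), 1236) = -1*(-4800326) - 1*1236 = 4800326 - 1236 = 4799090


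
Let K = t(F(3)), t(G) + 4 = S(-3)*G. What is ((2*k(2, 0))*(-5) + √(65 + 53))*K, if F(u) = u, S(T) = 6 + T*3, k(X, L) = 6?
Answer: 780 - 13*√118 ≈ 638.78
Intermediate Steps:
S(T) = 6 + 3*T
t(G) = -4 - 3*G (t(G) = -4 + (6 + 3*(-3))*G = -4 + (6 - 9)*G = -4 - 3*G)
K = -13 (K = -4 - 3*3 = -4 - 9 = -13)
((2*k(2, 0))*(-5) + √(65 + 53))*K = ((2*6)*(-5) + √(65 + 53))*(-13) = (12*(-5) + √118)*(-13) = (-60 + √118)*(-13) = 780 - 13*√118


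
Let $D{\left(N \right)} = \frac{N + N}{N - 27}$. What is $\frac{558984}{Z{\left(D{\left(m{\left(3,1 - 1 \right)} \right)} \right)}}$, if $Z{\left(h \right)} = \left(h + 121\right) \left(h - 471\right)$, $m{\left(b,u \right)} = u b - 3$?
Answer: $- \frac{1164550}{118877} \approx -9.7963$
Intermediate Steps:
$m{\left(b,u \right)} = -3 + b u$ ($m{\left(b,u \right)} = b u - 3 = -3 + b u$)
$D{\left(N \right)} = \frac{2 N}{-27 + N}$
$Z{\left(h \right)} = \left(-471 + h\right) \left(121 + h\right)$ ($Z{\left(h \right)} = \left(121 + h\right) \left(-471 + h\right) = \left(-471 + h\right) \left(121 + h\right)$)
$\frac{558984}{Z{\left(D{\left(m{\left(3,1 - 1 \right)} \right)} \right)}} = \frac{558984}{-56991 + \left(\frac{2 \left(-3 + 3 \left(1 - 1\right)\right)}{-27 - \left(3 - 3 \left(1 - 1\right)\right)}\right)^{2} - 350 \frac{2 \left(-3 + 3 \left(1 - 1\right)\right)}{-27 - \left(3 - 3 \left(1 - 1\right)\right)}} = \frac{558984}{-56991 + \left(\frac{2 \left(-3 + 3 \cdot 0\right)}{-27 + \left(-3 + 3 \cdot 0\right)}\right)^{2} - 350 \frac{2 \left(-3 + 3 \cdot 0\right)}{-27 + \left(-3 + 3 \cdot 0\right)}} = \frac{558984}{-56991 + \left(\frac{2 \left(-3 + 0\right)}{-27 + \left(-3 + 0\right)}\right)^{2} - 350 \frac{2 \left(-3 + 0\right)}{-27 + \left(-3 + 0\right)}} = \frac{558984}{-56991 + \left(2 \left(-3\right) \frac{1}{-27 - 3}\right)^{2} - 350 \cdot 2 \left(-3\right) \frac{1}{-27 - 3}} = \frac{558984}{-56991 + \left(2 \left(-3\right) \frac{1}{-30}\right)^{2} - 350 \cdot 2 \left(-3\right) \frac{1}{-30}} = \frac{558984}{-56991 + \left(2 \left(-3\right) \left(- \frac{1}{30}\right)\right)^{2} - 350 \cdot 2 \left(-3\right) \left(- \frac{1}{30}\right)} = \frac{558984}{-56991 + \left(\frac{1}{5}\right)^{2} - 70} = \frac{558984}{-56991 + \frac{1}{25} - 70} = \frac{558984}{- \frac{1426524}{25}} = 558984 \left(- \frac{25}{1426524}\right) = - \frac{1164550}{118877}$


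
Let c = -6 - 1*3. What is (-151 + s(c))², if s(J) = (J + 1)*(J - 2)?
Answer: 3969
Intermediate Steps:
c = -9 (c = -6 - 3 = -9)
s(J) = (1 + J)*(-2 + J)
(-151 + s(c))² = (-151 + (-2 + (-9)² - 1*(-9)))² = (-151 + (-2 + 81 + 9))² = (-151 + 88)² = (-63)² = 3969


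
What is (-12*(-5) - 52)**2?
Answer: 64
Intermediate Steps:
(-12*(-5) - 52)**2 = (60 - 52)**2 = 8**2 = 64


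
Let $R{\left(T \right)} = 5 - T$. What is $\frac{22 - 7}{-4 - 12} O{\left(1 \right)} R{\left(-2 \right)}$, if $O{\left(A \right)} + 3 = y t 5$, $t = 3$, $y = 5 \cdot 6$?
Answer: $- \frac{46935}{16} \approx -2933.4$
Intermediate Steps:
$y = 30$
$O{\left(A \right)} = 447$ ($O{\left(A \right)} = -3 + 30 \cdot 3 \cdot 5 = -3 + 90 \cdot 5 = -3 + 450 = 447$)
$\frac{22 - 7}{-4 - 12} O{\left(1 \right)} R{\left(-2 \right)} = \frac{22 - 7}{-4 - 12} \cdot 447 \left(5 - -2\right) = \frac{15}{-16} \cdot 447 \left(5 + 2\right) = 15 \left(- \frac{1}{16}\right) 447 \cdot 7 = \left(- \frac{15}{16}\right) 447 \cdot 7 = \left(- \frac{6705}{16}\right) 7 = - \frac{46935}{16}$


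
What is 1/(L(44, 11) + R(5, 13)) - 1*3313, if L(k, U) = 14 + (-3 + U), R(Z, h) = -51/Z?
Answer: -195462/59 ≈ -3312.9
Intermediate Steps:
L(k, U) = 11 + U
1/(L(44, 11) + R(5, 13)) - 1*3313 = 1/((11 + 11) - 51/5) - 1*3313 = 1/(22 - 51*⅕) - 3313 = 1/(22 - 51/5) - 3313 = 1/(59/5) - 3313 = 5/59 - 3313 = -195462/59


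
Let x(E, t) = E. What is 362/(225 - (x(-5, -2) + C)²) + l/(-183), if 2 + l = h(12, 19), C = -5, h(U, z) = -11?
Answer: 67871/22875 ≈ 2.9670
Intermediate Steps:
l = -13 (l = -2 - 11 = -13)
362/(225 - (x(-5, -2) + C)²) + l/(-183) = 362/(225 - (-5 - 5)²) - 13/(-183) = 362/(225 - 1*(-10)²) - 13*(-1/183) = 362/(225 - 1*100) + 13/183 = 362/(225 - 100) + 13/183 = 362/125 + 13/183 = 67871/22875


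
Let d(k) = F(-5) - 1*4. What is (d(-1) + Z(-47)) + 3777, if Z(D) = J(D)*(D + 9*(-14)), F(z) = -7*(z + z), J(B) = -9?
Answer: 5400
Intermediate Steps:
F(z) = -14*z
Z(D) = 1134 - 9*D (Z(D) = -9*(D + 9*(-14)) = -9*(D - 126) = -9*(-126 + D) = 1134 - 9*D)
d(k) = 66 (d(k) = -14*(-5) - 1*4 = 70 - 4 = 66)
(d(-1) + Z(-47)) + 3777 = (66 + (1134 - 9*(-47))) + 3777 = (66 + (1134 + 423)) + 3777 = (66 + 1557) + 3777 = 1623 + 3777 = 5400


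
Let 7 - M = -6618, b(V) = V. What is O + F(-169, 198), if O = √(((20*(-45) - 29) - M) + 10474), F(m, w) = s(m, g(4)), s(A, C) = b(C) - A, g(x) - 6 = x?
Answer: 179 + 2*√730 ≈ 233.04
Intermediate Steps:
g(x) = 6 + x
M = 6625 (M = 7 - 1*(-6618) = 7 + 6618 = 6625)
s(A, C) = C - A
F(m, w) = 10 - m (F(m, w) = (6 + 4) - m = 10 - m)
O = 2*√730 (O = √(((20*(-45) - 29) - 1*6625) + 10474) = √(((-900 - 29) - 6625) + 10474) = √((-929 - 6625) + 10474) = √(-7554 + 10474) = √2920 = 2*√730 ≈ 54.037)
O + F(-169, 198) = 2*√730 + (10 - 1*(-169)) = 2*√730 + (10 + 169) = 2*√730 + 179 = 179 + 2*√730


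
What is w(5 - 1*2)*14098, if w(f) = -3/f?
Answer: -14098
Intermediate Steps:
w(5 - 1*2)*14098 = -3/(5 - 1*2)*14098 = -3/(5 - 2)*14098 = -3/3*14098 = -3*1/3*14098 = -1*14098 = -14098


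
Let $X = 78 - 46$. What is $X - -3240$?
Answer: $3272$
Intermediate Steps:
$X = 32$ ($X = 78 - 46 = 32$)
$X - -3240 = 32 - -3240 = 32 + 3240 = 3272$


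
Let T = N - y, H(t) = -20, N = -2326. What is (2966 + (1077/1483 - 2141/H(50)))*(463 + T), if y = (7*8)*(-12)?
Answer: -108581329773/29660 ≈ -3.6609e+6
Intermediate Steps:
y = -672 (y = 56*(-12) = -672)
T = -1654 (T = -2326 - 1*(-672) = -2326 + 672 = -1654)
(2966 + (1077/1483 - 2141/H(50)))*(463 + T) = (2966 + (1077/1483 - 2141/(-20)))*(463 - 1654) = (2966 + (1077*(1/1483) - 2141*(-1/20)))*(-1191) = (2966 + (1077/1483 + 2141/20))*(-1191) = (2966 + 3196643/29660)*(-1191) = (91168203/29660)*(-1191) = -108581329773/29660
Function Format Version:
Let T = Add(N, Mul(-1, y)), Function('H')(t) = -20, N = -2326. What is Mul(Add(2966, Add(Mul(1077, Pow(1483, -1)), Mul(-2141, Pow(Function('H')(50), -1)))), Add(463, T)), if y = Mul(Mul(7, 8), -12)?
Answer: Rational(-108581329773, 29660) ≈ -3.6609e+6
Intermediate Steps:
y = -672 (y = Mul(56, -12) = -672)
T = -1654 (T = Add(-2326, Mul(-1, -672)) = Add(-2326, 672) = -1654)
Mul(Add(2966, Add(Mul(1077, Pow(1483, -1)), Mul(-2141, Pow(Function('H')(50), -1)))), Add(463, T)) = Mul(Add(2966, Add(Mul(1077, Pow(1483, -1)), Mul(-2141, Pow(-20, -1)))), Add(463, -1654)) = Mul(Add(2966, Add(Mul(1077, Rational(1, 1483)), Mul(-2141, Rational(-1, 20)))), -1191) = Mul(Add(2966, Add(Rational(1077, 1483), Rational(2141, 20))), -1191) = Mul(Add(2966, Rational(3196643, 29660)), -1191) = Mul(Rational(91168203, 29660), -1191) = Rational(-108581329773, 29660)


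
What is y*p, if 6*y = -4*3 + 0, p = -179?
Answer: 358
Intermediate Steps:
y = -2 (y = (-4*3 + 0)/6 = (-12 + 0)/6 = (1/6)*(-12) = -2)
y*p = -2*(-179) = 358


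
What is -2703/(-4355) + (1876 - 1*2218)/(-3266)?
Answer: 5158704/7111715 ≈ 0.72538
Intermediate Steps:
-2703/(-4355) + (1876 - 1*2218)/(-3266) = -2703*(-1/4355) + (1876 - 2218)*(-1/3266) = 2703/4355 - 342*(-1/3266) = 2703/4355 + 171/1633 = 5158704/7111715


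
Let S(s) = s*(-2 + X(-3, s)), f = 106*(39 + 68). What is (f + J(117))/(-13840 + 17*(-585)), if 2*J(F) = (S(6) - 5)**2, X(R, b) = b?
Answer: -4609/9514 ≈ -0.48444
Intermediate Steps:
f = 11342 (f = 106*107 = 11342)
S(s) = s*(-2 + s)
J(F) = 361/2 (J(F) = (6*(-2 + 6) - 5)**2/2 = (6*4 - 5)**2/2 = (24 - 5)**2/2 = (1/2)*19**2 = (1/2)*361 = 361/2)
(f + J(117))/(-13840 + 17*(-585)) = (11342 + 361/2)/(-13840 + 17*(-585)) = 23045/(2*(-13840 - 9945)) = (23045/2)/(-23785) = (23045/2)*(-1/23785) = -4609/9514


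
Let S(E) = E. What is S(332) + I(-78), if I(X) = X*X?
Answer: 6416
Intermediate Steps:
I(X) = X²
S(332) + I(-78) = 332 + (-78)² = 332 + 6084 = 6416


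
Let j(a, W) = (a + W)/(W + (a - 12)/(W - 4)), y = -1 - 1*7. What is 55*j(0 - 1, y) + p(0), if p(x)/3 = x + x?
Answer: 5940/83 ≈ 71.566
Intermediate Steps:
y = -8 (y = -1 - 7 = -8)
p(x) = 6*x (p(x) = 3*(x + x) = 3*(2*x) = 6*x)
j(a, W) = (W + a)/(W + (-12 + a)/(-4 + W))
55*j(0 - 1, y) + p(0) = 55*(((-8)**2 - 4*(-8) - 4*(0 - 1) - 8*(0 - 1))/(-12 + (0 - 1) + (-8)**2 - 4*(-8))) + 6*0 = 55*((64 + 32 - 4*(-1) - 8*(-1))/(-12 - 1 + 64 + 32)) + 0 = 55*((64 + 32 + 4 + 8)/83) + 0 = 55*((1/83)*108) + 0 = 55*(108/83) + 0 = 5940/83 + 0 = 5940/83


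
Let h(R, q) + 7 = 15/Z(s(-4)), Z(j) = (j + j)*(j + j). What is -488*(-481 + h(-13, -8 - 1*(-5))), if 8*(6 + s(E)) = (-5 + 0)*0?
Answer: 1428559/6 ≈ 2.3809e+5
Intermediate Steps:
s(E) = -6 (s(E) = -6 + ((-5 + 0)*0)/8 = -6 + (-5*0)/8 = -6 + (⅛)*0 = -6 + 0 = -6)
Z(j) = 4*j² (Z(j) = (2*j)*(2*j) = 4*j²)
h(R, q) = -331/48 (h(R, q) = -7 + 15/((4*(-6)²)) = -7 + 15/((4*36)) = -7 + 15/144 = -7 + 15*(1/144) = -7 + 5/48 = -331/48)
-488*(-481 + h(-13, -8 - 1*(-5))) = -488*(-481 - 331/48) = -488*(-23419/48) = 1428559/6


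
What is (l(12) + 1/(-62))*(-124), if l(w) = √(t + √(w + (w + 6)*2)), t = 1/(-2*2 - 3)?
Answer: 2 - 124*√(-7 + 196*√3)/7 ≈ -321.00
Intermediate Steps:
t = -⅐ (t = 1/(-4 - 3) = 1/(-7) = -⅐ ≈ -0.14286)
l(w) = √(-⅐ + √(12 + 3*w)) (l(w) = √(-⅐ + √(w + (w + 6)*2)) = √(-⅐ + √(w + (6 + w)*2)) = √(-⅐ + √(w + (12 + 2*w))) = √(-⅐ + √(12 + 3*w)))
(l(12) + 1/(-62))*(-124) = (√(-7 + 49*√3*√(4 + 12))/7 + 1/(-62))*(-124) = (√(-7 + 49*√3*√16)/7 - 1/62)*(-124) = (√(-7 + 49*√3*4)/7 - 1/62)*(-124) = (√(-7 + 196*√3)/7 - 1/62)*(-124) = (-1/62 + √(-7 + 196*√3)/7)*(-124) = 2 - 124*√(-7 + 196*√3)/7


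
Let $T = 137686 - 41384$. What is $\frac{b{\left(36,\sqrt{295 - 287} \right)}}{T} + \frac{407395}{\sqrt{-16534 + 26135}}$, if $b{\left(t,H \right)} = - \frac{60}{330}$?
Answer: $- \frac{1}{529661} + \frac{407395 \sqrt{9601}}{9601} \approx 4157.7$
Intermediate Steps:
$b{\left(t,H \right)} = - \frac{2}{11}$ ($b{\left(t,H \right)} = \left(-60\right) \frac{1}{330} = - \frac{2}{11}$)
$T = 96302$ ($T = 137686 - 41384 = 96302$)
$\frac{b{\left(36,\sqrt{295 - 287} \right)}}{T} + \frac{407395}{\sqrt{-16534 + 26135}} = - \frac{2}{11 \cdot 96302} + \frac{407395}{\sqrt{-16534 + 26135}} = \left(- \frac{2}{11}\right) \frac{1}{96302} + \frac{407395}{\sqrt{9601}} = - \frac{1}{529661} + 407395 \frac{\sqrt{9601}}{9601} = - \frac{1}{529661} + \frac{407395 \sqrt{9601}}{9601}$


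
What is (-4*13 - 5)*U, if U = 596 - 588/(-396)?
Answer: -374623/11 ≈ -34057.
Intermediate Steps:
U = 19717/33 (U = 596 - 588*(-1)/396 = 596 - 1*(-49/33) = 596 + 49/33 = 19717/33 ≈ 597.48)
(-4*13 - 5)*U = (-4*13 - 5)*(19717/33) = (-52 - 5)*(19717/33) = -57*19717/33 = -374623/11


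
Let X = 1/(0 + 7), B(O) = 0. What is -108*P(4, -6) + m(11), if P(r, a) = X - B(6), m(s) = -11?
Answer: -185/7 ≈ -26.429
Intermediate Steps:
X = 1/7 ≈ 0.14286
P(r, a) = 1/7 (P(r, a) = 1/7 - 1*0 = 1/7 + 0 = 1/7)
-108*P(4, -6) + m(11) = -108*1/7 - 11 = -108/7 - 11 = -185/7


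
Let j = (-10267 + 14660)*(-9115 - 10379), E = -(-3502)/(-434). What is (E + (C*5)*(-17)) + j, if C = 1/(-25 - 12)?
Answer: -687580659460/8029 ≈ -8.5637e+7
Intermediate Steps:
C = -1/37 (C = 1/(-37) = -1/37 ≈ -0.027027)
E = -1751/217 (E = -(-3502)*(-1)/434 = -34*103/434 = -1751/217 ≈ -8.0691)
j = -85637142 (j = 4393*(-19494) = -85637142)
(E + (C*5)*(-17)) + j = (-1751/217 - 1/37*5*(-17)) - 85637142 = (-1751/217 - 5/37*(-17)) - 85637142 = (-1751/217 + 85/37) - 85637142 = -46342/8029 - 85637142 = -687580659460/8029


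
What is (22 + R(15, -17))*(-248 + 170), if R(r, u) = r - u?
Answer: -4212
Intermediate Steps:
(22 + R(15, -17))*(-248 + 170) = (22 + (15 - 1*(-17)))*(-248 + 170) = (22 + (15 + 17))*(-78) = (22 + 32)*(-78) = 54*(-78) = -4212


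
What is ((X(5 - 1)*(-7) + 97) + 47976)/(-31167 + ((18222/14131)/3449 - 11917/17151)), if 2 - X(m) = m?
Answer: -40196035519141203/26053148529525224 ≈ -1.5428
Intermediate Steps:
X(m) = 2 - m
((X(5 - 1)*(-7) + 97) + 47976)/(-31167 + ((18222/14131)/3449 - 11917/17151)) = (((2 - (5 - 1))*(-7) + 97) + 47976)/(-31167 + ((18222/14131)/3449 - 11917/17151)) = (((2 - 1*4)*(-7) + 97) + 47976)/(-31167 + ((18222*(1/14131))*(1/3449) - 11917*1/17151)) = (((2 - 4)*(-7) + 97) + 47976)/(-31167 + ((18222/14131)*(1/3449) - 11917/17151)) = ((-2*(-7) + 97) + 47976)/(-31167 + (18222/48737819 - 11917/17151)) = ((14 + 97) + 47976)/(-31167 - 580496063501/835902333669) = (111 + 47976)/(-26053148529525224/835902333669) = 48087*(-835902333669/26053148529525224) = -40196035519141203/26053148529525224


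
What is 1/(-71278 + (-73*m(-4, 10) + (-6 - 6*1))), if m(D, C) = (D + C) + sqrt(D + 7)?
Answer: -71728/5144889997 + 73*sqrt(3)/5144889997 ≈ -1.3917e-5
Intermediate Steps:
m(D, C) = C + D + sqrt(7 + D) (m(D, C) = (C + D) + sqrt(7 + D) = C + D + sqrt(7 + D))
1/(-71278 + (-73*m(-4, 10) + (-6 - 6*1))) = 1/(-71278 + (-73*(10 - 4 + sqrt(7 - 4)) + (-6 - 6*1))) = 1/(-71278 + (-73*(10 - 4 + sqrt(3)) + (-6 - 6))) = 1/(-71278 + (-73*(6 + sqrt(3)) - 12)) = 1/(-71278 + ((-438 - 73*sqrt(3)) - 12)) = 1/(-71278 + (-450 - 73*sqrt(3))) = 1/(-71728 - 73*sqrt(3))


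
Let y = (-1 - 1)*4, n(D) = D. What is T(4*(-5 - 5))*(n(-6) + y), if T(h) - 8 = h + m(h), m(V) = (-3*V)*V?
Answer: 67648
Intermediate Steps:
m(V) = -3*V**2
y = -8 (y = -2*4 = -8)
T(h) = 8 + h - 3*h**2 (T(h) = 8 + (h - 3*h**2) = 8 + h - 3*h**2)
T(4*(-5 - 5))*(n(-6) + y) = (8 + 4*(-5 - 5) - 3*16*(-5 - 5)**2)*(-6 - 8) = (8 + 4*(-10) - 3*(4*(-10))**2)*(-14) = (8 - 40 - 3*(-40)**2)*(-14) = (8 - 40 - 3*1600)*(-14) = (8 - 40 - 4800)*(-14) = -4832*(-14) = 67648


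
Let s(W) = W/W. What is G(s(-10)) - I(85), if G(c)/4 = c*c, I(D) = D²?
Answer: -7221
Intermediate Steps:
s(W) = 1
G(c) = 4*c² (G(c) = 4*(c*c) = 4*c²)
G(s(-10)) - I(85) = 4*1² - 1*85² = 4*1 - 1*7225 = 4 - 7225 = -7221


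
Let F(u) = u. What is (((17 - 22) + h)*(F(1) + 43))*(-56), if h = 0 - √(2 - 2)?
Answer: 12320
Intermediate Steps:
h = 0 (h = 0 - √0 = 0 - 1*0 = 0 + 0 = 0)
(((17 - 22) + h)*(F(1) + 43))*(-56) = (((17 - 22) + 0)*(1 + 43))*(-56) = ((-5 + 0)*44)*(-56) = -5*44*(-56) = -220*(-56) = 12320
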